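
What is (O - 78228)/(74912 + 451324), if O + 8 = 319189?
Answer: 240953/526236 ≈ 0.45788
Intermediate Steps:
O = 319181 (O = -8 + 319189 = 319181)
(O - 78228)/(74912 + 451324) = (319181 - 78228)/(74912 + 451324) = 240953/526236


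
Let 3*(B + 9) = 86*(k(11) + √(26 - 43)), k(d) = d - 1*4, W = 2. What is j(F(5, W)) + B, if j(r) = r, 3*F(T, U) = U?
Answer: 577/3 + 86*I*√17/3 ≈ 192.33 + 118.2*I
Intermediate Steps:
F(T, U) = U/3
k(d) = -4 + d (k(d) = d - 4 = -4 + d)
B = 575/3 + 86*I*√17/3 (B = -9 + (86*((-4 + 11) + √(26 - 43)))/3 = -9 + (86*(7 + √(-17)))/3 = -9 + (86*(7 + I*√17))/3 = -9 + (602 + 86*I*√17)/3 = -9 + (602/3 + 86*I*√17/3) = 575/3 + 86*I*√17/3 ≈ 191.67 + 118.2*I)
j(F(5, W)) + B = (⅓)*2 + (575/3 + 86*I*√17/3) = ⅔ + (575/3 + 86*I*√17/3) = 577/3 + 86*I*√17/3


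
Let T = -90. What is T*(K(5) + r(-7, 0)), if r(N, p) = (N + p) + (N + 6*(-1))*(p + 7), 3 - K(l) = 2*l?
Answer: 9450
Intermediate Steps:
K(l) = 3 - 2*l
r(N, p) = N + p + (-6 + N)*(7 + p) (r(N, p) = (N + p) + (N - 6)*(7 + p) = (N + p) + (-6 + N)*(7 + p) = N + p + (-6 + N)*(7 + p))
T*(K(5) + r(-7, 0)) = -90*((3 - 2*5) + (-42 - 5*0 + 8*(-7) - 7*0)) = -90*((3 - 10) + (-42 + 0 - 56 + 0)) = -90*(-7 - 98) = -90*(-105) = 9450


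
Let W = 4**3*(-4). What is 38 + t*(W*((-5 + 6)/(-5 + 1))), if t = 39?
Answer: 2534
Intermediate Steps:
W = -256 (W = 64*(-4) = -256)
38 + t*(W*((-5 + 6)/(-5 + 1))) = 38 + 39*(-256*(-5 + 6)/(-5 + 1)) = 38 + 39*(-256/(-4)) = 38 + 39*(-256*(-1)/4) = 38 + 39*(-256*(-1/4)) = 38 + 39*64 = 38 + 2496 = 2534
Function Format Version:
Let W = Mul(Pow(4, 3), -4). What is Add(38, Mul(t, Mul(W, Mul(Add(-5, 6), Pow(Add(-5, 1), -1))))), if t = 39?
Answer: 2534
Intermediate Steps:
W = -256 (W = Mul(64, -4) = -256)
Add(38, Mul(t, Mul(W, Mul(Add(-5, 6), Pow(Add(-5, 1), -1))))) = Add(38, Mul(39, Mul(-256, Mul(Add(-5, 6), Pow(Add(-5, 1), -1))))) = Add(38, Mul(39, Mul(-256, Mul(1, Pow(-4, -1))))) = Add(38, Mul(39, Mul(-256, Mul(1, Rational(-1, 4))))) = Add(38, Mul(39, Mul(-256, Rational(-1, 4)))) = Add(38, Mul(39, 64)) = Add(38, 2496) = 2534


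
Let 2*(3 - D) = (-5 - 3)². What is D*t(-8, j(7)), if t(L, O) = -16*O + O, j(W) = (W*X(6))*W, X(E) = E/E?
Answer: 21315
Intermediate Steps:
X(E) = 1
j(W) = W² (j(W) = (W*1)*W = W*W = W²)
D = -29 (D = 3 - (-5 - 3)²/2 = 3 - ½*(-8)² = 3 - ½*64 = 3 - 32 = -29)
t(L, O) = -15*O
D*t(-8, j(7)) = -(-435)*7² = -(-435)*49 = -29*(-735) = 21315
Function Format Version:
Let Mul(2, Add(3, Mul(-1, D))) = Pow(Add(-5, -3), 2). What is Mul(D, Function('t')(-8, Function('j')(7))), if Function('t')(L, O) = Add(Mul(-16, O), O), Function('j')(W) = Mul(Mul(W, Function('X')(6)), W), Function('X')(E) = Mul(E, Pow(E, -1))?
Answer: 21315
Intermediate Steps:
Function('X')(E) = 1
Function('j')(W) = Pow(W, 2) (Function('j')(W) = Mul(Mul(W, 1), W) = Mul(W, W) = Pow(W, 2))
D = -29 (D = Add(3, Mul(Rational(-1, 2), Pow(Add(-5, -3), 2))) = Add(3, Mul(Rational(-1, 2), Pow(-8, 2))) = Add(3, Mul(Rational(-1, 2), 64)) = Add(3, -32) = -29)
Function('t')(L, O) = Mul(-15, O)
Mul(D, Function('t')(-8, Function('j')(7))) = Mul(-29, Mul(-15, Pow(7, 2))) = Mul(-29, Mul(-15, 49)) = Mul(-29, -735) = 21315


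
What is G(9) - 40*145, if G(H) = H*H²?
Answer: -5071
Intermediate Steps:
G(H) = H³
G(9) - 40*145 = 9³ - 40*145 = 729 - 5800 = -5071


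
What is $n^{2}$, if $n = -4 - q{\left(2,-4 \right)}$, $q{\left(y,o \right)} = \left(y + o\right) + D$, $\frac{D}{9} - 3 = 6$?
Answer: $6889$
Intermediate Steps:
$D = 81$ ($D = 27 + 9 \cdot 6 = 27 + 54 = 81$)
$q{\left(y,o \right)} = 81 + o + y$ ($q{\left(y,o \right)} = \left(y + o\right) + 81 = \left(o + y\right) + 81 = 81 + o + y$)
$n = -83$ ($n = -4 - \left(81 - 4 + 2\right) = -4 - 79 = -83$)
$n^{2} = \left(-83\right)^{2} = 6889$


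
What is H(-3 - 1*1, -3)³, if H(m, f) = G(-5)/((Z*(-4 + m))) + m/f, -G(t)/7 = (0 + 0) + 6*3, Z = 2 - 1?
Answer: 8615125/1728 ≈ 4985.6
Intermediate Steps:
Z = 1
G(t) = -126 (G(t) = -7*((0 + 0) + 6*3) = -7*(0 + 18) = -7*18 = -126)
H(m, f) = -126/(-4 + m) + m/f
H(-3 - 1*1, -3)³ = (((-3 - 1*1)² - 126*(-3) - 4*(-3 - 1*1))/((-3)*(-4 + (-3 - 1*1))))³ = (-((-3 - 1)² + 378 - 4*(-3 - 1))/(3*(-4 + (-3 - 1))))³ = (-((-4)² + 378 - 4*(-4))/(3*(-4 - 4)))³ = (-⅓*(16 + 378 + 16)/(-8))³ = (-⅓*(-⅛)*410)³ = (205/12)³ = 8615125/1728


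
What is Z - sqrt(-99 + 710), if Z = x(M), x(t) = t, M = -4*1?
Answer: -4 - sqrt(611) ≈ -28.718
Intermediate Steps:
M = -4
Z = -4
Z - sqrt(-99 + 710) = -4 - sqrt(-99 + 710) = -4 - sqrt(611)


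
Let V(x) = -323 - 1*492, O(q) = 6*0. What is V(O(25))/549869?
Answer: -815/549869 ≈ -0.0014822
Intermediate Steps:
O(q) = 0
V(x) = -815 (V(x) = -323 - 492 = -815)
V(O(25))/549869 = -815/549869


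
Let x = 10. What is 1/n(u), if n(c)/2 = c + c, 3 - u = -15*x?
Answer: 1/612 ≈ 0.0016340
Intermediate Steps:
u = 153 (u = 3 - (-15)*10 = 3 - 1*(-150) = 3 + 150 = 153)
n(c) = 4*c (n(c) = 2*(c + c) = 2*(2*c) = 4*c)
1/n(u) = 1/(4*153) = 1/612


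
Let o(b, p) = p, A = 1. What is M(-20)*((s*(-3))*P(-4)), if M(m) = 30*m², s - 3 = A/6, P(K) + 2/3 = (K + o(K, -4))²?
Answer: -7220000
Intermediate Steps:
P(K) = -⅔ + (-4 + K)² (P(K) = -⅔ + (K - 4)² = -⅔ + (-4 + K)²)
s = 19/6 (s = 3 + 1/6 = 3 + 1*(⅙) = 3 + ⅙ = 19/6 ≈ 3.1667)
M(-20)*((s*(-3))*P(-4)) = (30*(-20)²)*(((19/6)*(-3))*(-⅔ + (-4 - 4)²)) = (30*400)*(-19*(-⅔ + (-8)²)/2) = 12000*(-19*(-⅔ + 64)/2) = 12000*(-19/2*190/3) = 12000*(-1805/3) = -7220000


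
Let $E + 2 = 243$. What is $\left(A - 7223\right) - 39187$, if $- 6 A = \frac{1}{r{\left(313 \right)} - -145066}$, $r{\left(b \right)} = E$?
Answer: $- \frac{40462187221}{871842} \approx -46410.0$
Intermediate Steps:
$E = 241$ ($E = -2 + 243 = 241$)
$r{\left(b \right)} = 241$
$A = - \frac{1}{871842}$ ($A = - \frac{1}{6 \left(241 - -145066\right)} = - \frac{1}{6 \left(241 + 145066\right)} = - \frac{1}{6 \cdot 145307} = \left(- \frac{1}{6}\right) \frac{1}{145307} = - \frac{1}{871842} \approx -1.147 \cdot 10^{-6}$)
$\left(A - 7223\right) - 39187 = \left(- \frac{1}{871842} - 7223\right) - 39187 = - \frac{6297314767}{871842} - 39187 = - \frac{40462187221}{871842}$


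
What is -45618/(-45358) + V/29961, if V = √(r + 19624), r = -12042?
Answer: 22809/22679 + √7582/29961 ≈ 1.0086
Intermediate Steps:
V = √7582 (V = √(-12042 + 19624) = √7582 ≈ 87.075)
-45618/(-45358) + V/29961 = -45618/(-45358) + √7582/29961 = -45618*(-1/45358) + √7582*(1/29961) = 22809/22679 + √7582/29961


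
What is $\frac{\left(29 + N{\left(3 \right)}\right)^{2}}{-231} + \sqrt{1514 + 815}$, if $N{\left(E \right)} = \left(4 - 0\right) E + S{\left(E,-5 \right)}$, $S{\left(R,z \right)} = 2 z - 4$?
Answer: $- \frac{243}{77} + \sqrt{2329} \approx 45.104$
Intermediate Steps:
$S{\left(R,z \right)} = -4 + 2 z$
$N{\left(E \right)} = -14 + 4 E$ ($N{\left(E \right)} = \left(4 - 0\right) E + \left(-4 + 2 \left(-5\right)\right) = \left(4 + 0\right) E - 14 = 4 E - 14 = -14 + 4 E$)
$\frac{\left(29 + N{\left(3 \right)}\right)^{2}}{-231} + \sqrt{1514 + 815} = \frac{\left(29 + \left(-14 + 4 \cdot 3\right)\right)^{2}}{-231} + \sqrt{1514 + 815} = \left(29 + \left(-14 + 12\right)\right)^{2} \left(- \frac{1}{231}\right) + \sqrt{2329} = \left(29 - 2\right)^{2} \left(- \frac{1}{231}\right) + \sqrt{2329} = 27^{2} \left(- \frac{1}{231}\right) + \sqrt{2329} = 729 \left(- \frac{1}{231}\right) + \sqrt{2329} = - \frac{243}{77} + \sqrt{2329}$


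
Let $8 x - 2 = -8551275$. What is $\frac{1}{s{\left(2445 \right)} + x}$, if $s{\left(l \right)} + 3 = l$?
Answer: $- \frac{8}{8531737} \approx -9.3768 \cdot 10^{-7}$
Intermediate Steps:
$x = - \frac{8551273}{8}$ ($x = \frac{1}{4} + \frac{1}{8} \left(-8551275\right) = \frac{1}{4} - \frac{8551275}{8} = - \frac{8551273}{8} \approx -1.0689 \cdot 10^{6}$)
$s{\left(l \right)} = -3 + l$
$\frac{1}{s{\left(2445 \right)} + x} = \frac{1}{\left(-3 + 2445\right) - \frac{8551273}{8}} = \frac{1}{2442 - \frac{8551273}{8}} = \frac{1}{- \frac{8531737}{8}} = - \frac{8}{8531737}$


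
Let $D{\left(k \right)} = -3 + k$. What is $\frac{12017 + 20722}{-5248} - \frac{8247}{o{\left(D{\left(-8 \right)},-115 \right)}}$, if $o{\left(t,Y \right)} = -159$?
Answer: $\frac{12691585}{278144} \approx 45.63$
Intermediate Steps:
$\frac{12017 + 20722}{-5248} - \frac{8247}{o{\left(D{\left(-8 \right)},-115 \right)}} = \frac{12017 + 20722}{-5248} - \frac{8247}{-159} = 32739 \left(- \frac{1}{5248}\right) - - \frac{2749}{53} = - \frac{32739}{5248} + \frac{2749}{53} = \frac{12691585}{278144}$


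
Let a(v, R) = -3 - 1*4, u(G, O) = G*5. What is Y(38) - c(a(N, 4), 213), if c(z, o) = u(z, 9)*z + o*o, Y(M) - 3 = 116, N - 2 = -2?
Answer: -45495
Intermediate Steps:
N = 0 (N = 2 - 2 = 0)
Y(M) = 119 (Y(M) = 3 + 116 = 119)
u(G, O) = 5*G
a(v, R) = -7 (a(v, R) = -3 - 4 = -7)
c(z, o) = o**2 + 5*z**2 (c(z, o) = (5*z)*z + o*o = 5*z**2 + o**2 = o**2 + 5*z**2)
Y(38) - c(a(N, 4), 213) = 119 - (213**2 + 5*(-7)**2) = 119 - (45369 + 5*49) = 119 - (45369 + 245) = 119 - 1*45614 = 119 - 45614 = -45495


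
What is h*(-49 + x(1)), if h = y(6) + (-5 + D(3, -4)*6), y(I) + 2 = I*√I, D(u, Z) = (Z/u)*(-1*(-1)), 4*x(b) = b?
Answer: 2925/4 - 585*√6/2 ≈ 14.774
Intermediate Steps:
x(b) = b/4
D(u, Z) = Z/u (D(u, Z) = (Z/u)*1 = Z/u)
y(I) = -2 + I^(3/2) (y(I) = -2 + I*√I = -2 + I^(3/2))
h = -15 + 6*√6 (h = (-2 + 6^(3/2)) + (-5 - 4/3*6) = (-2 + 6*√6) + (-5 - 4*⅓*6) = (-2 + 6*√6) + (-5 - 4/3*6) = (-2 + 6*√6) + (-5 - 8) = (-2 + 6*√6) - 13 = -15 + 6*√6 ≈ -0.30306)
h*(-49 + x(1)) = (-15 + 6*√6)*(-49 + (¼)*1) = (-15 + 6*√6)*(-49 + ¼) = (-15 + 6*√6)*(-195/4) = 2925/4 - 585*√6/2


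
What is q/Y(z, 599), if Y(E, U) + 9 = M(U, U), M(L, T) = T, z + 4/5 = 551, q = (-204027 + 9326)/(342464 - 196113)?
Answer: -194701/86347090 ≈ -0.0022549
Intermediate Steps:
q = -194701/146351 ≈ -1.3304
z = 2751/5 (z = -⅘ + 551 = 2751/5 ≈ 550.20)
Y(E, U) = -9 + U
q/Y(z, 599) = -194701/(146351*(-9 + 599)) = -194701/146351/590 = -194701/146351*1/590 = -194701/86347090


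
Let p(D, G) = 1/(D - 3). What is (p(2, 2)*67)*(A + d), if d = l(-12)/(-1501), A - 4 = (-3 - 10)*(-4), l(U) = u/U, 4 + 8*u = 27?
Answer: -540649733/144096 ≈ -3752.0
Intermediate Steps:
u = 23/8 (u = -1/2 + (1/8)*27 = -1/2 + 27/8 = 23/8 ≈ 2.8750)
p(D, G) = 1/(-3 + D)
l(U) = 23/(8*U)
A = 56 (A = 4 + (-3 - 10)*(-4) = 4 - 13*(-4) = 4 + 52 = 56)
d = 23/144096 (d = ((23/8)/(-12))/(-1501) = ((23/8)*(-1/12))*(-1/1501) = -23/96*(-1/1501) = 23/144096 ≈ 0.00015962)
(p(2, 2)*67)*(A + d) = (67/(-3 + 2))*(56 + 23/144096) = (67/(-1))*(8069399/144096) = -1*67*(8069399/144096) = -67*8069399/144096 = -540649733/144096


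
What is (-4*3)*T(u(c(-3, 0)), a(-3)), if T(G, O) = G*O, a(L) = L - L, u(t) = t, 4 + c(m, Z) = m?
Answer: 0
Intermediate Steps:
c(m, Z) = -4 + m
a(L) = 0
(-4*3)*T(u(c(-3, 0)), a(-3)) = (-4*3)*((-4 - 3)*0) = -(-84)*0 = -12*0 = 0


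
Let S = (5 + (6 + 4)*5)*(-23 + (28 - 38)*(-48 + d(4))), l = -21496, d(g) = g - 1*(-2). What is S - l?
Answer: 43331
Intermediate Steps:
d(g) = 2 + g (d(g) = g + 2 = 2 + g)
S = 21835 (S = (5 + (6 + 4)*5)*(-23 + (28 - 38)*(-48 + (2 + 4))) = (5 + 10*5)*(-23 - 10*(-48 + 6)) = (5 + 50)*(-23 - 10*(-42)) = 55*(-23 + 420) = 55*397 = 21835)
S - l = 21835 - 1*(-21496) = 21835 + 21496 = 43331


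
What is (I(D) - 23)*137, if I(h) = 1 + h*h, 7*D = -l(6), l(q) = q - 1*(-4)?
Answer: -133986/49 ≈ -2734.4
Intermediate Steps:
l(q) = 4 + q (l(q) = q + 4 = 4 + q)
D = -10/7 (D = (-(4 + 6))/7 = (-1*10)/7 = (⅐)*(-10) = -10/7 ≈ -1.4286)
I(h) = 1 + h²
(I(D) - 23)*137 = ((1 + (-10/7)²) - 23)*137 = ((1 + 100/49) - 23)*137 = (149/49 - 23)*137 = -978/49*137 = -133986/49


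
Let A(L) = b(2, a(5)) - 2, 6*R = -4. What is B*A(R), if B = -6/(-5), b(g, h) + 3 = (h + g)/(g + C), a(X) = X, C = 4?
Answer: -23/5 ≈ -4.6000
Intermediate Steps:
R = -⅔ (R = (⅙)*(-4) = -⅔ ≈ -0.66667)
b(g, h) = -3 + (g + h)/(4 + g) (b(g, h) = -3 + (h + g)/(g + 4) = -3 + (g + h)/(4 + g))
B = 6/5 (B = -6*(-⅕) = 6/5 ≈ 1.2000)
A(L) = -23/6 (A(L) = (-12 + 5 - 2*2)/(4 + 2) - 2 = (-12 + 5 - 4)/6 - 2 = (⅙)*(-11) - 2 = -11/6 - 2 = -23/6)
B*A(R) = (6/5)*(-23/6) = -23/5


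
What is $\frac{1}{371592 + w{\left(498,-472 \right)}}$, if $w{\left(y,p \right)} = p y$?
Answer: $\frac{1}{136536} \approx 7.3241 \cdot 10^{-6}$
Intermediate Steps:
$\frac{1}{371592 + w{\left(498,-472 \right)}} = \frac{1}{371592 - 235056} = \frac{1}{136536}$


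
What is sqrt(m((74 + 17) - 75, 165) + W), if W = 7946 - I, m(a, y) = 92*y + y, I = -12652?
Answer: sqrt(35943) ≈ 189.59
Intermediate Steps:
m(a, y) = 93*y
W = 20598 (W = 7946 - 1*(-12652) = 7946 + 12652 = 20598)
sqrt(m((74 + 17) - 75, 165) + W) = sqrt(93*165 + 20598) = sqrt(15345 + 20598) = sqrt(35943)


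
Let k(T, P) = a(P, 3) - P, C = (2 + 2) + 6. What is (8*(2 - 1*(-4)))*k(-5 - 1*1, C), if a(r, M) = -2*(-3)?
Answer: -192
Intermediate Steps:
C = 10 (C = 4 + 6 = 10)
a(r, M) = 6
k(T, P) = 6 - P
(8*(2 - 1*(-4)))*k(-5 - 1*1, C) = (8*(2 - 1*(-4)))*(6 - 1*10) = (8*(2 + 4))*(6 - 10) = (8*6)*(-4) = 48*(-4) = -192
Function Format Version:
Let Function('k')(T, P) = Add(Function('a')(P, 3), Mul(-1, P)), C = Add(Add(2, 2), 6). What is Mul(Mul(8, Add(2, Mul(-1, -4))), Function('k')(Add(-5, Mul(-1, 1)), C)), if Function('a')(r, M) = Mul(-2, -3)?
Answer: -192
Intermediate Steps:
C = 10 (C = Add(4, 6) = 10)
Function('a')(r, M) = 6
Function('k')(T, P) = Add(6, Mul(-1, P))
Mul(Mul(8, Add(2, Mul(-1, -4))), Function('k')(Add(-5, Mul(-1, 1)), C)) = Mul(Mul(8, Add(2, Mul(-1, -4))), Add(6, Mul(-1, 10))) = Mul(Mul(8, Add(2, 4)), Add(6, -10)) = Mul(Mul(8, 6), -4) = Mul(48, -4) = -192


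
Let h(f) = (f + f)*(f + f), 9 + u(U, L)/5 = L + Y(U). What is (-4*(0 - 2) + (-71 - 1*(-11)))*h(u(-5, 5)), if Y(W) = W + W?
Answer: -1019200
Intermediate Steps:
Y(W) = 2*W
u(U, L) = -45 + 5*L + 10*U (u(U, L) = -45 + 5*(L + 2*U) = -45 + (5*L + 10*U) = -45 + 5*L + 10*U)
h(f) = 4*f**2 (h(f) = (2*f)*(2*f) = 4*f**2)
(-4*(0 - 2) + (-71 - 1*(-11)))*h(u(-5, 5)) = (-4*(0 - 2) + (-71 - 1*(-11)))*(4*(-45 + 5*5 + 10*(-5))**2) = (-4*(-2) + (-71 + 11))*(4*(-45 + 25 - 50)**2) = (8 - 60)*(4*(-70)**2) = -208*4900 = -52*19600 = -1019200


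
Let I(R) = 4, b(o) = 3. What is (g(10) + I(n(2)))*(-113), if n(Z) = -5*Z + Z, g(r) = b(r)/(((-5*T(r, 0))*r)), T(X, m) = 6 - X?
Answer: -90739/200 ≈ -453.69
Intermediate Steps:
g(r) = 3/(r*(-30 + 5*r)) (g(r) = 3/(((-5*(6 - r))*r)) = 3/(((-30 + 5*r)*r)) = 3/((r*(-30 + 5*r))) = 3*(1/(r*(-30 + 5*r))) = 3/(r*(-30 + 5*r)))
n(Z) = -4*Z
(g(10) + I(n(2)))*(-113) = ((⅗)/(10*(-6 + 10)) + 4)*(-113) = ((⅗)*(⅒)/4 + 4)*(-113) = ((⅗)*(⅒)*(¼) + 4)*(-113) = (3/200 + 4)*(-113) = (803/200)*(-113) = -90739/200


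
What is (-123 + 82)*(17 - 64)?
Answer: 1927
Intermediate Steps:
(-123 + 82)*(17 - 64) = -41*(-47) = 1927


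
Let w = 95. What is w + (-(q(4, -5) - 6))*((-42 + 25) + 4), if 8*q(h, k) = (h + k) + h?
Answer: 175/8 ≈ 21.875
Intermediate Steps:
q(h, k) = h/4 + k/8 (q(h, k) = ((h + k) + h)/8 = (k + 2*h)/8 = h/4 + k/8)
w + (-(q(4, -5) - 6))*((-42 + 25) + 4) = 95 + (-(((1/4)*4 + (1/8)*(-5)) - 6))*((-42 + 25) + 4) = 95 + (-((1 - 5/8) - 6))*(-17 + 4) = 95 - (3/8 - 6)*(-13) = 95 - 1*(-45/8)*(-13) = 95 + (45/8)*(-13) = 95 - 585/8 = 175/8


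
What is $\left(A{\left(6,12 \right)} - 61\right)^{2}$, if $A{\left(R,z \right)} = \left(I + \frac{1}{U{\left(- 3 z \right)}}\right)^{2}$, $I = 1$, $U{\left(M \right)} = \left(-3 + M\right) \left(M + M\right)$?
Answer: $\frac{223810574392405729}{62171080298496} \approx 3599.9$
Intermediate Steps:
$U{\left(M \right)} = 2 M \left(-3 + M\right)$ ($U{\left(M \right)} = \left(-3 + M\right) 2 M = 2 M \left(-3 + M\right)$)
$A{\left(R,z \right)} = \left(1 - \frac{1}{6 z \left(-3 - 3 z\right)}\right)^{2}$ ($A{\left(R,z \right)} = \left(1 + \frac{1}{2 \left(- 3 z\right) \left(-3 - 3 z\right)}\right)^{2} = \left(1 + \frac{1}{\left(-6\right) z \left(-3 - 3 z\right)}\right)^{2} = \left(1 - \frac{1}{6 z \left(-3 - 3 z\right)}\right)^{2}$)
$\left(A{\left(6,12 \right)} - 61\right)^{2} = \left(\frac{\left(1 + 18 \cdot 12 \left(1 + 12\right)\right)^{2}}{324 \cdot 144 \left(1 + 12\right)^{2}} - 61\right)^{2} = \left(\frac{1}{324} \cdot \frac{1}{144} \cdot \frac{1}{169} \left(1 + 18 \cdot 12 \cdot 13\right)^{2} - 61\right)^{2} = \left(\frac{1}{324} \cdot \frac{1}{144} \cdot \frac{1}{169} \left(1 + 2808\right)^{2} - 61\right)^{2} = \left(\frac{1}{324} \cdot \frac{1}{144} \cdot \frac{1}{169} \cdot 2809^{2} - 61\right)^{2} = \left(\frac{1}{324} \cdot \frac{1}{144} \cdot \frac{1}{169} \cdot 7890481 - 61\right)^{2} = \left(\frac{7890481}{7884864} - 61\right)^{2} = \left(- \frac{473086223}{7884864}\right)^{2} = \frac{223810574392405729}{62171080298496}$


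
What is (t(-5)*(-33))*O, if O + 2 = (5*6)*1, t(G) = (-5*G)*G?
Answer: 115500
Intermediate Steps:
t(G) = -5*G²
O = 28 (O = -2 + (5*6)*1 = -2 + 30*1 = -2 + 30 = 28)
(t(-5)*(-33))*O = (-5*(-5)²*(-33))*28 = (-5*25*(-33))*28 = -125*(-33)*28 = 4125*28 = 115500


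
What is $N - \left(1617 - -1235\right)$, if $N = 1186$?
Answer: $-1666$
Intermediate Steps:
$N - \left(1617 - -1235\right) = 1186 - \left(1617 - -1235\right) = 1186 - \left(1617 + 1235\right) = 1186 - 2852 = -1666$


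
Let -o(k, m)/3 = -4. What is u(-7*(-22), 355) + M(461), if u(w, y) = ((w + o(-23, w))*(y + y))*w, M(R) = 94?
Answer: 18150534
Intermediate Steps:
o(k, m) = 12 (o(k, m) = -3*(-4) = 12)
u(w, y) = 2*w*y*(12 + w) (u(w, y) = ((w + 12)*(y + y))*w = ((12 + w)*(2*y))*w = (2*y*(12 + w))*w = 2*w*y*(12 + w))
u(-7*(-22), 355) + M(461) = 2*(-7*(-22))*355*(12 - 7*(-22)) + 94 = 2*154*355*(12 + 154) + 94 = 2*154*355*166 + 94 = 18150440 + 94 = 18150534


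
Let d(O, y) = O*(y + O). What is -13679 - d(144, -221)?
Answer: -2591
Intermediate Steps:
d(O, y) = O*(O + y)
-13679 - d(144, -221) = -13679 - 144*(144 - 221) = -13679 - 144*(-77) = -13679 - 1*(-11088) = -13679 + 11088 = -2591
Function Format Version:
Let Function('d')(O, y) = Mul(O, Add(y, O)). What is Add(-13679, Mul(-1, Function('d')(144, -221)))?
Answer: -2591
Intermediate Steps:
Function('d')(O, y) = Mul(O, Add(O, y))
Add(-13679, Mul(-1, Function('d')(144, -221))) = Add(-13679, Mul(-1, Mul(144, Add(144, -221)))) = Add(-13679, Mul(-1, Mul(144, -77))) = Add(-13679, Mul(-1, -11088)) = Add(-13679, 11088) = -2591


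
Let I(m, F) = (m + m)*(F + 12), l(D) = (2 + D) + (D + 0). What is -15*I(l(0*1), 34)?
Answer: -2760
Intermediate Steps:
l(D) = 2 + 2*D (l(D) = (2 + D) + D = 2 + 2*D)
I(m, F) = 2*m*(12 + F) (I(m, F) = (2*m)*(12 + F) = 2*m*(12 + F))
-15*I(l(0*1), 34) = -30*(2 + 2*(0*1))*(12 + 34) = -30*(2 + 2*0)*46 = -30*(2 + 0)*46 = -30*2*46 = -15*184 = -2760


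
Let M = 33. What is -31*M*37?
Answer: -37851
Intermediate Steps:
-31*M*37 = -31*33*37 = -1023*37 = -37851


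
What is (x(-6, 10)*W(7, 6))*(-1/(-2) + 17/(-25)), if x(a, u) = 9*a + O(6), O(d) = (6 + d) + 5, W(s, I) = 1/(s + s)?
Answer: 333/700 ≈ 0.47571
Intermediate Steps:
W(s, I) = 1/(2*s)
O(d) = 11 + d
x(a, u) = 17 + 9*a (x(a, u) = 9*a + (11 + 6) = 9*a + 17 = 17 + 9*a)
(x(-6, 10)*W(7, 6))*(-1/(-2) + 17/(-25)) = ((17 + 9*(-6))*((½)/7))*(-1/(-2) + 17/(-25)) = ((17 - 54)*((½)*(⅐)))*(-1*(-½) + 17*(-1/25)) = (-37*1/14)*(½ - 17/25) = -37/14*(-9/50) = 333/700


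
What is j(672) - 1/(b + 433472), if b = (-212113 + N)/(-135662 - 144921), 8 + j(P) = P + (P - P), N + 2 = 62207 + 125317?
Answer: 80758932500705/121624898767 ≈ 664.00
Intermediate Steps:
N = 187522 (N = -2 + (62207 + 125317) = -2 + 187524 = 187522)
j(P) = -8 + P (j(P) = -8 + (P + (P - P)) = -8 + (P + 0) = -8 + P)
b = 24591/280583 (b = (-212113 + 187522)/(-135662 - 144921) = -24591/(-280583) = -24591*(-1/280583) = 24591/280583 ≈ 0.087643)
j(672) - 1/(b + 433472) = (-8 + 672) - 1/(24591/280583 + 433472) = 664 - 1/121624898767/280583 = 664 - 1*280583/121624898767 = 664 - 280583/121624898767 = 80758932500705/121624898767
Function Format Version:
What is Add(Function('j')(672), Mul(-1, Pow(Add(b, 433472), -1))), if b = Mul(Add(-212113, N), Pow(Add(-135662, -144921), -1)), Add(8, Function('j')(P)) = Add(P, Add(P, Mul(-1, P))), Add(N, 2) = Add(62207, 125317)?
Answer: Rational(80758932500705, 121624898767) ≈ 664.00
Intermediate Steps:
N = 187522 (N = Add(-2, Add(62207, 125317)) = Add(-2, 187524) = 187522)
Function('j')(P) = Add(-8, P) (Function('j')(P) = Add(-8, Add(P, Add(P, Mul(-1, P)))) = Add(-8, Add(P, 0)) = Add(-8, P))
b = Rational(24591, 280583) (b = Mul(Add(-212113, 187522), Pow(Add(-135662, -144921), -1)) = Mul(-24591, Pow(-280583, -1)) = Mul(-24591, Rational(-1, 280583)) = Rational(24591, 280583) ≈ 0.087643)
Add(Function('j')(672), Mul(-1, Pow(Add(b, 433472), -1))) = Add(Add(-8, 672), Mul(-1, Pow(Add(Rational(24591, 280583), 433472), -1))) = Add(664, Mul(-1, Pow(Rational(121624898767, 280583), -1))) = Add(664, Mul(-1, Rational(280583, 121624898767))) = Add(664, Rational(-280583, 121624898767)) = Rational(80758932500705, 121624898767)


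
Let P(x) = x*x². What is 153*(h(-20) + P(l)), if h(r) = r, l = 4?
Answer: 6732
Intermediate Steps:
P(x) = x³
153*(h(-20) + P(l)) = 153*(-20 + 4³) = 153*(-20 + 64) = 153*44 = 6732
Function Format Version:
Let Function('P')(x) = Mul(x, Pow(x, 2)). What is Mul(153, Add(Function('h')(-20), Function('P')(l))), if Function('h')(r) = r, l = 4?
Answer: 6732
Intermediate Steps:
Function('P')(x) = Pow(x, 3)
Mul(153, Add(Function('h')(-20), Function('P')(l))) = Mul(153, Add(-20, Pow(4, 3))) = Mul(153, Add(-20, 64)) = Mul(153, 44) = 6732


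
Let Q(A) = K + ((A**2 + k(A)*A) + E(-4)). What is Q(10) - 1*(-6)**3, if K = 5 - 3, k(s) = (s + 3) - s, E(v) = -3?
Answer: 345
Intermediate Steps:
k(s) = 3 (k(s) = (3 + s) - s = 3)
K = 2
Q(A) = -1 + A**2 + 3*A (Q(A) = 2 + ((A**2 + 3*A) - 3) = 2 + (-3 + A**2 + 3*A) = -1 + A**2 + 3*A)
Q(10) - 1*(-6)**3 = (-1 + 10**2 + 3*10) - 1*(-6)**3 = (-1 + 100 + 30) - 1*(-216) = 129 + 216 = 345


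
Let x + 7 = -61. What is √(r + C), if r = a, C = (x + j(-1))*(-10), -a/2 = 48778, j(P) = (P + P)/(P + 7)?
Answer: I*√871854/3 ≈ 311.24*I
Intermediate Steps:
x = -68 (x = -7 - 61 = -68)
j(P) = 2*P/(7 + P) (j(P) = (2*P)/(7 + P) = 2*P/(7 + P))
a = -97556 (a = -2*48778 = -97556)
C = 2050/3 (C = (-68 + 2*(-1)/(7 - 1))*(-10) = (-68 + 2*(-1)/6)*(-10) = (-68 + 2*(-1)*(⅙))*(-10) = (-68 - ⅓)*(-10) = -205/3*(-10) = 2050/3 ≈ 683.33)
r = -97556
√(r + C) = √(-97556 + 2050/3) = √(-290618/3) = I*√871854/3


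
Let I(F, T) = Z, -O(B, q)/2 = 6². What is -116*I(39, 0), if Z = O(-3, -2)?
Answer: 8352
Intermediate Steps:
O(B, q) = -72 (O(B, q) = -2*6² = -2*36 = -72)
Z = -72
I(F, T) = -72
-116*I(39, 0) = -116*(-72) = 8352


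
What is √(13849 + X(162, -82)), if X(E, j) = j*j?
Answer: √20573 ≈ 143.43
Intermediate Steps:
X(E, j) = j²
√(13849 + X(162, -82)) = √(13849 + (-82)²) = √(13849 + 6724) = √20573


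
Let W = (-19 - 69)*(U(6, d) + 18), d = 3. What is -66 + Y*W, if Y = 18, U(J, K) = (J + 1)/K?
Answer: -32274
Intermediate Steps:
U(J, K) = (1 + J)/K
W = -5368/3 (W = (-19 - 69)*((1 + 6)/3 + 18) = -88*((1/3)*7 + 18) = -88*(7/3 + 18) = -88*61/3 = -5368/3 ≈ -1789.3)
-66 + Y*W = -66 + 18*(-5368/3) = -66 - 32208 = -32274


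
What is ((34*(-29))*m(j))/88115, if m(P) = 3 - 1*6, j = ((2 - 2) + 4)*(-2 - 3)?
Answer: 2958/88115 ≈ 0.033570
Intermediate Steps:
j = -20 (j = (0 + 4)*(-5) = 4*(-5) = -20)
m(P) = -3 (m(P) = 3 - 6 = -3)
((34*(-29))*m(j))/88115 = ((34*(-29))*(-3))/88115 = -986*(-3)*(1/88115) = 2958*(1/88115) = 2958/88115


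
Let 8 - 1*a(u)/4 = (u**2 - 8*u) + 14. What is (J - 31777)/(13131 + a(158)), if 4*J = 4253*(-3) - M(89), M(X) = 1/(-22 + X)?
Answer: 4685545/10946862 ≈ 0.42803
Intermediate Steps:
J = -427427/134 (J = (4253*(-3) - 1/(-22 + 89))/4 = (-12759 - 1/67)/4 = (1/4)*(-854854/67) = -427427/134 ≈ -3189.8)
a(u) = -24 - 4*u**2 + 32*u (a(u) = 32 - 4*((u**2 - 8*u) + 14) = 32 - 4*(14 + u**2 - 8*u) = 32 + (-56 - 4*u**2 + 32*u) = -24 - 4*u**2 + 32*u)
(J - 31777)/(13131 + a(158)) = (-427427/134 - 31777)/(13131 + (-24 - 4*158**2 + 32*158)) = -4685545/(134*(13131 + (-24 - 4*24964 + 5056))) = -4685545/(134*(13131 + (-24 - 99856 + 5056))) = -4685545/(134*(13131 - 94824)) = -4685545/134/(-81693) = -4685545/134*(-1/81693) = 4685545/10946862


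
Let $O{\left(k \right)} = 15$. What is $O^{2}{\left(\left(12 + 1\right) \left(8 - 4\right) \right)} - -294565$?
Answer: $294790$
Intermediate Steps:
$O^{2}{\left(\left(12 + 1\right) \left(8 - 4\right) \right)} - -294565 = 15^{2} - -294565 = 225 + 294565 = 294790$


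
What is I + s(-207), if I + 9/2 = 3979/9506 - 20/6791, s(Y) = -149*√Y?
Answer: -131833669/32277623 - 447*I*√23 ≈ -4.0844 - 2143.7*I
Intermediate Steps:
I = -131833669/32277623 (I = -9/2 + (3979/9506 - 20/6791) = -9/2 + 26831269/64555246 = -131833669/32277623 ≈ -4.0844)
I + s(-207) = -131833669/32277623 - 447*I*√23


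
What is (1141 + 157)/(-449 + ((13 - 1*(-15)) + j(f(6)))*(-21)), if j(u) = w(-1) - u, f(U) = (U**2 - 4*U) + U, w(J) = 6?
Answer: -1298/785 ≈ -1.6535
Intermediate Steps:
f(U) = U**2 - 3*U
j(u) = 6 - u
(1141 + 157)/(-449 + ((13 - 1*(-15)) + j(f(6)))*(-21)) = (1141 + 157)/(-449 + ((13 - 1*(-15)) + (6 - 6*(-3 + 6)))*(-21)) = 1298/(-449 + ((13 + 15) + (6 - 6*3))*(-21)) = 1298/(-449 + (28 + (6 - 1*18))*(-21)) = 1298/(-449 + (28 + (6 - 18))*(-21)) = 1298/(-449 + (28 - 12)*(-21)) = 1298/(-449 + 16*(-21)) = 1298/(-449 - 336) = 1298/(-785) = 1298*(-1/785) = -1298/785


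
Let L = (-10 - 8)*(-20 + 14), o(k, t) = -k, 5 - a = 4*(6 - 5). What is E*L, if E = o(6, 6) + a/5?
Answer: -3132/5 ≈ -626.40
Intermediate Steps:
a = 1 (a = 5 - 4*(6 - 5) = 5 - 4 = 1)
L = 108 (L = -18*(-6) = 108)
E = -29/5 (E = -1*6 + 1/5 = -6 + (⅕)*1 = -6 + ⅕ = -29/5 ≈ -5.8000)
E*L = -29/5*108 = -3132/5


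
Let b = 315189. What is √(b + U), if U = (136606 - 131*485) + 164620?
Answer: 4*√34555 ≈ 743.56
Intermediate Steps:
U = 237691 (U = (136606 - 63535) + 164620 = 73071 + 164620 = 237691)
√(b + U) = √(315189 + 237691) = √552880 = 4*√34555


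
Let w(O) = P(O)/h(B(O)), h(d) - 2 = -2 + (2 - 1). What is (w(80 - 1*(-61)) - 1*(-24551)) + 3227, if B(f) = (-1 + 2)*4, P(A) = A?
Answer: 27919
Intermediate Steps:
B(f) = 4 (B(f) = 1*4 = 4)
h(d) = 1 (h(d) = 2 + (-2 + (2 - 1)) = 2 + (-2 + 1) = 2 - 1 = 1)
w(O) = O (w(O) = O/1 = O*1 = O)
(w(80 - 1*(-61)) - 1*(-24551)) + 3227 = ((80 - 1*(-61)) - 1*(-24551)) + 3227 = ((80 + 61) + 24551) + 3227 = (141 + 24551) + 3227 = 24692 + 3227 = 27919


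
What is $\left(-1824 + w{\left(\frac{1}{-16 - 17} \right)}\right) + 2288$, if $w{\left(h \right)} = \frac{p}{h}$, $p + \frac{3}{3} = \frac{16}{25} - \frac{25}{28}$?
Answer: $\frac{353741}{700} \approx 505.34$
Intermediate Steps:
$p = - \frac{877}{700}$ ($p = -1 + \left(\frac{16}{25} - \frac{25}{28}\right) = -1 - \frac{177}{700} = - \frac{877}{700} \approx -1.2529$)
$w{\left(h \right)} = - \frac{877}{700 h}$
$\left(-1824 + w{\left(\frac{1}{-16 - 17} \right)}\right) + 2288 = \left(-1824 - \frac{877}{700 \frac{1}{-16 - 17}}\right) + 2288 = \left(-1824 - \frac{877}{700 \frac{1}{-33}}\right) + 2288 = \left(-1824 - \frac{877}{700 \left(- \frac{1}{33}\right)}\right) + 2288 = \left(-1824 - - \frac{28941}{700}\right) + 2288 = \left(-1824 + \frac{28941}{700}\right) + 2288 = - \frac{1247859}{700} + 2288 = \frac{353741}{700}$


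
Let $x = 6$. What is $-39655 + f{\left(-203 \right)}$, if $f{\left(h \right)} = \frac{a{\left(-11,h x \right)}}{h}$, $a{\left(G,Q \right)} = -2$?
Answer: $- \frac{8049963}{203} \approx -39655.0$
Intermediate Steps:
$f{\left(h \right)} = - \frac{2}{h}$
$-39655 + f{\left(-203 \right)} = -39655 - \frac{2}{-203} = -39655 - - \frac{2}{203} = -39655 + \frac{2}{203} = - \frac{8049963}{203}$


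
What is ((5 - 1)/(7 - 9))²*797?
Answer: 3188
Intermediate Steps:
((5 - 1)/(7 - 9))²*797 = (4/(-2))²*797 = (4*(-½))²*797 = (-2)²*797 = 4*797 = 3188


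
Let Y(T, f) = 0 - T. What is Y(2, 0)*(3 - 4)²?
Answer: -2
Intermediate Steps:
Y(T, f) = -T
Y(2, 0)*(3 - 4)² = (-1*2)*(3 - 4)² = -2*(-1)² = -2*1 = -2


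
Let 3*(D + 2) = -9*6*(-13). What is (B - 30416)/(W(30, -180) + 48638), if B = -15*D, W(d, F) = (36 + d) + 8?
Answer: -4237/6089 ≈ -0.69584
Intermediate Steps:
D = 232 (D = -2 + (-9*6*(-13))/3 = -2 + (-54*(-13))/3 = -2 + (1/3)*702 = -2 + 234 = 232)
W(d, F) = 44 + d
B = -3480 (B = -15*232 = -3480)
(B - 30416)/(W(30, -180) + 48638) = (-3480 - 30416)/((44 + 30) + 48638) = -33896/(74 + 48638) = -33896/48712 = -33896*1/48712 = -4237/6089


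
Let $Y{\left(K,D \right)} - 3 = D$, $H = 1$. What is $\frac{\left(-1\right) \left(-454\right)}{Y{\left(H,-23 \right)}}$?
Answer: $- \frac{227}{10} \approx -22.7$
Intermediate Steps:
$Y{\left(K,D \right)} = 3 + D$
$\frac{\left(-1\right) \left(-454\right)}{Y{\left(H,-23 \right)}} = \frac{\left(-1\right) \left(-454\right)}{3 - 23} = \frac{454}{-20} = 454 \left(- \frac{1}{20}\right) = - \frac{227}{10}$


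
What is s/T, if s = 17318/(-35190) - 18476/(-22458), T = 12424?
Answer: 21770233/818220848040 ≈ 2.6607e-5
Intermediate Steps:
s = 21770233/65858085 (s = 17318*(-1/35190) - 18476*(-1/22458) = -8659/17595 + 9238/11229 = 21770233/65858085 ≈ 0.33056)
s/T = (21770233/65858085)/12424 = (21770233/65858085)*(1/12424) = 21770233/818220848040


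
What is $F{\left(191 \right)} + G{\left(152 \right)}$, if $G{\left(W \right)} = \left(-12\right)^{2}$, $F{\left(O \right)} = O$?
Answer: $335$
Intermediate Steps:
$G{\left(W \right)} = 144$
$F{\left(191 \right)} + G{\left(152 \right)} = 191 + 144 = 335$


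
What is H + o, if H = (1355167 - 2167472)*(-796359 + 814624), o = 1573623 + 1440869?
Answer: -14833736333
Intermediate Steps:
o = 3014492
H = -14836750825 (H = -812305*18265 = -14836750825)
H + o = -14836750825 + 3014492 = -14833736333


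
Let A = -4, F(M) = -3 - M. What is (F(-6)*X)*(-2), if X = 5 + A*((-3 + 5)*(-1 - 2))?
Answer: -174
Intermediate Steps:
X = 29 (X = 5 - 4*(-3 + 5)*(-1 - 2) = 5 - 8*(-3) = 5 - 4*(-6) = 5 + 24 = 29)
(F(-6)*X)*(-2) = ((-3 - 1*(-6))*29)*(-2) = ((-3 + 6)*29)*(-2) = (3*29)*(-2) = 87*(-2) = -174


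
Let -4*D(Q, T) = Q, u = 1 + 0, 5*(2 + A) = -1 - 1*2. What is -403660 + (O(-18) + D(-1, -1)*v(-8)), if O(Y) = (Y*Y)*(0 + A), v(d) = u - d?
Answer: -8090003/20 ≈ -4.0450e+5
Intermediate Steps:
A = -13/5 (A = -2 + (-1 - 1*2)/5 = -2 + (-1 - 2)/5 = -2 + (⅕)*(-3) = -2 - ⅗ = -13/5 ≈ -2.6000)
u = 1
v(d) = 1 - d
O(Y) = -13*Y²/5 (O(Y) = (Y*Y)*(0 - 13/5) = Y²*(-13/5) = -13*Y²/5)
D(Q, T) = -Q/4
-403660 + (O(-18) + D(-1, -1)*v(-8)) = -403660 + (-13/5*(-18)² + (-¼*(-1))*(1 - 1*(-8))) = -403660 + (-13/5*324 + (1 + 8)/4) = -403660 + (-4212/5 + (¼)*9) = -403660 + (-4212/5 + 9/4) = -403660 - 16803/20 = -8090003/20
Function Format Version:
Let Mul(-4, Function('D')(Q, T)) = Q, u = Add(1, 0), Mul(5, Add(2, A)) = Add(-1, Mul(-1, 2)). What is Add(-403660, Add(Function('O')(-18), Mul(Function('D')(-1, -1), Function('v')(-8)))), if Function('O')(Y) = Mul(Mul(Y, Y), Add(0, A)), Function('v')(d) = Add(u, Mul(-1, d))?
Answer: Rational(-8090003, 20) ≈ -4.0450e+5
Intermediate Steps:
A = Rational(-13, 5) (A = Add(-2, Mul(Rational(1, 5), Add(-1, Mul(-1, 2)))) = Add(-2, Mul(Rational(1, 5), Add(-1, -2))) = Add(-2, Mul(Rational(1, 5), -3)) = Add(-2, Rational(-3, 5)) = Rational(-13, 5) ≈ -2.6000)
u = 1
Function('v')(d) = Add(1, Mul(-1, d))
Function('O')(Y) = Mul(Rational(-13, 5), Pow(Y, 2)) (Function('O')(Y) = Mul(Mul(Y, Y), Add(0, Rational(-13, 5))) = Mul(Pow(Y, 2), Rational(-13, 5)) = Mul(Rational(-13, 5), Pow(Y, 2)))
Function('D')(Q, T) = Mul(Rational(-1, 4), Q)
Add(-403660, Add(Function('O')(-18), Mul(Function('D')(-1, -1), Function('v')(-8)))) = Add(-403660, Add(Mul(Rational(-13, 5), Pow(-18, 2)), Mul(Mul(Rational(-1, 4), -1), Add(1, Mul(-1, -8))))) = Add(-403660, Add(Mul(Rational(-13, 5), 324), Mul(Rational(1, 4), Add(1, 8)))) = Add(-403660, Add(Rational(-4212, 5), Mul(Rational(1, 4), 9))) = Add(-403660, Add(Rational(-4212, 5), Rational(9, 4))) = Add(-403660, Rational(-16803, 20)) = Rational(-8090003, 20)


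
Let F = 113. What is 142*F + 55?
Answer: 16101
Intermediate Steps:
142*F + 55 = 142*113 + 55 = 16046 + 55 = 16101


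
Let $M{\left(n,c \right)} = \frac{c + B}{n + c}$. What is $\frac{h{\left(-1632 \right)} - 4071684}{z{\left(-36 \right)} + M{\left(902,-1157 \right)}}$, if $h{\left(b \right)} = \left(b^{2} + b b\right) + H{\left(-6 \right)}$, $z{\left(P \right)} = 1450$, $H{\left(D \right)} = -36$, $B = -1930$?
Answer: $\frac{3441480}{4009} \approx 858.44$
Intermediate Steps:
$M{\left(n,c \right)} = \frac{-1930 + c}{c + n}$ ($M{\left(n,c \right)} = \frac{c - 1930}{n + c} = \frac{-1930 + c}{c + n}$)
$h{\left(b \right)} = -36 + 2 b^{2}$ ($h{\left(b \right)} = \left(b^{2} + b b\right) - 36 = \left(b^{2} + b^{2}\right) - 36 = 2 b^{2} - 36 = -36 + 2 b^{2}$)
$\frac{h{\left(-1632 \right)} - 4071684}{z{\left(-36 \right)} + M{\left(902,-1157 \right)}} = \frac{\left(-36 + 2 \left(-1632\right)^{2}\right) - 4071684}{1450 + \frac{-1930 - 1157}{-1157 + 902}} = \frac{\left(-36 + 2 \cdot 2663424\right) - 4071684}{1450 + \frac{1}{-255} \left(-3087\right)} = \frac{\left(-36 + 5326848\right) - 4071684}{1450 - - \frac{1029}{85}} = \frac{5326812 - 4071684}{1450 + \frac{1029}{85}} = \frac{1255128}{\frac{124279}{85}} = 1255128 \cdot \frac{85}{124279} = \frac{3441480}{4009}$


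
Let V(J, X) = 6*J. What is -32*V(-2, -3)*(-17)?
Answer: -6528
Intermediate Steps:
-32*V(-2, -3)*(-17) = -192*(-2)*(-17) = -32*(-12)*(-17) = 384*(-17) = -6528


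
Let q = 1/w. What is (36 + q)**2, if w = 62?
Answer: 4986289/3844 ≈ 1297.2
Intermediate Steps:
q = 1/62 ≈ 0.016129
(36 + q)**2 = (36 + 1/62)**2 = (2233/62)**2 = 4986289/3844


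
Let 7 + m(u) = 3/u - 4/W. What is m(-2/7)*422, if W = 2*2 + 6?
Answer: -37769/5 ≈ -7553.8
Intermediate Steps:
W = 10 (W = 4 + 6 = 10)
m(u) = -37/5 + 3/u (m(u) = -7 + (3/u - 4/10) = -7 + (3/u - 4*1/10) = -7 + (3/u - 2/5) = -7 + (-2/5 + 3/u) = -37/5 + 3/u)
m(-2/7)*422 = (-37/5 + 3/((-2/7)))*422 = (-37/5 + 3/((-2*1/7)))*422 = (-37/5 + 3/(-2/7))*422 = (-37/5 + 3*(-7/2))*422 = (-37/5 - 21/2)*422 = -179/10*422 = -37769/5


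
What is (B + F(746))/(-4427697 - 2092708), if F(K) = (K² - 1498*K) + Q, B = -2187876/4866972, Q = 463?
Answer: 227340094672/2644552380305 ≈ 0.085965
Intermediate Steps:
B = -182323/405581 (B = -2187876*1/4866972 = -182323/405581 ≈ -0.44954)
F(K) = 463 + K² - 1498*K (F(K) = (K² - 1498*K) + 463 = 463 + K² - 1498*K)
(B + F(746))/(-4427697 - 2092708) = (-182323/405581 + (463 + 746² - 1498*746))/(-4427697 - 2092708) = (-182323/405581 + (463 + 556516 - 1117508))/(-6520405) = (-182323/405581 - 560529)*(-1/6520405) = -227340094672/405581*(-1/6520405) = 227340094672/2644552380305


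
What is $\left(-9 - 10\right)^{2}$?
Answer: $361$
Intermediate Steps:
$\left(-9 - 10\right)^{2} = \left(-19\right)^{2} = 361$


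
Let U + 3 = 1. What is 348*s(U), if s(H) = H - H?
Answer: 0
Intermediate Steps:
U = -2 (U = -3 + 1 = -2)
s(H) = 0
348*s(U) = 348*0 = 0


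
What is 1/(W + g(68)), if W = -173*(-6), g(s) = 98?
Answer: 1/1136 ≈ 0.00088028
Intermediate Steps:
W = 1038
1/(W + g(68)) = 1/(1038 + 98) = 1/1136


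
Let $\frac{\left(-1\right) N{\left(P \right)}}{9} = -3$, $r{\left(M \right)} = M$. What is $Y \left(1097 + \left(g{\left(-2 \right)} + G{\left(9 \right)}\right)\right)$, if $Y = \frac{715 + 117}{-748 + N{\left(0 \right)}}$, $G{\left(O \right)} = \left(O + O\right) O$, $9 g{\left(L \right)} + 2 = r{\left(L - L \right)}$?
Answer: $- \frac{9425728}{6489} \approx -1452.6$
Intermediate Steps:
$g{\left(L \right)} = - \frac{2}{9}$ ($g{\left(L \right)} = - \frac{2}{9} + \frac{L - L}{9} = - \frac{2}{9} + \frac{1}{9} \cdot 0 = - \frac{2}{9} + 0 = - \frac{2}{9}$)
$N{\left(P \right)} = 27$ ($N{\left(P \right)} = \left(-9\right) \left(-3\right) = 27$)
$G{\left(O \right)} = 2 O^{2}$ ($G{\left(O \right)} = 2 O O = 2 O^{2}$)
$Y = - \frac{832}{721}$ ($Y = \frac{715 + 117}{-748 + 27} = \frac{832}{-721} = 832 \left(- \frac{1}{721}\right) = - \frac{832}{721} \approx -1.154$)
$Y \left(1097 + \left(g{\left(-2 \right)} + G{\left(9 \right)}\right)\right) = - \frac{832 \left(1097 - \left(\frac{2}{9} - 2 \cdot 9^{2}\right)\right)}{721} = - \frac{832 \left(1097 + \left(- \frac{2}{9} + 2 \cdot 81\right)\right)}{721} = - \frac{832 \left(1097 + \left(- \frac{2}{9} + 162\right)\right)}{721} = - \frac{832 \left(1097 + \frac{1456}{9}\right)}{721} = \left(- \frac{832}{721}\right) \frac{11329}{9} = - \frac{9425728}{6489}$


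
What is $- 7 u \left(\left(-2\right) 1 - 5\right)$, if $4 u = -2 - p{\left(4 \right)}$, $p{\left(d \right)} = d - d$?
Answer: $- \frac{49}{2} \approx -24.5$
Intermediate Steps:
$p{\left(d \right)} = 0$
$u = - \frac{1}{2}$ ($u = \frac{-2 - 0}{4} = \frac{-2 + 0}{4} = \frac{1}{4} \left(-2\right) = - \frac{1}{2} \approx -0.5$)
$- 7 u \left(\left(-2\right) 1 - 5\right) = \left(-7\right) \left(- \frac{1}{2}\right) \left(\left(-2\right) 1 - 5\right) = \frac{7 \left(-2 - 5\right)}{2} = \frac{7}{2} \left(-7\right) = - \frac{49}{2}$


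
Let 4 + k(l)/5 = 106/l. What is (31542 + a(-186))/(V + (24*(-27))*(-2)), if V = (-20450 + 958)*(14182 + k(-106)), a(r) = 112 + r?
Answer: -7867/68986737 ≈ -0.00011404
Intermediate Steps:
k(l) = -20 + 530/l (k(l) = -20 + 5*(106/l) = -20 + 530/l)
V = -275948244 (V = (-20450 + 958)*(14182 + (-20 + 530/(-106))) = -19492*(14182 + (-20 + 530*(-1/106))) = -19492*(14182 + (-20 - 5)) = -19492*(14182 - 25) = -19492*14157 = -275948244)
(31542 + a(-186))/(V + (24*(-27))*(-2)) = (31542 + (112 - 186))/(-275948244 + (24*(-27))*(-2)) = (31542 - 74)/(-275948244 - 648*(-2)) = 31468/(-275948244 + 1296) = 31468/(-275946948) = 31468*(-1/275946948) = -7867/68986737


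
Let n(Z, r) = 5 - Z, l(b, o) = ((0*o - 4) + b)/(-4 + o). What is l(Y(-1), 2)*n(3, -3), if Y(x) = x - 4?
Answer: 9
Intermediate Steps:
Y(x) = -4 + x
l(b, o) = (-4 + b)/(-4 + o) (l(b, o) = ((0 - 4) + b)/(-4 + o) = (-4 + b)/(-4 + o))
l(Y(-1), 2)*n(3, -3) = ((-4 + (-4 - 1))/(-4 + 2))*(5 - 1*3) = ((-4 - 5)/(-2))*(5 - 3) = -½*(-9)*2 = (9/2)*2 = 9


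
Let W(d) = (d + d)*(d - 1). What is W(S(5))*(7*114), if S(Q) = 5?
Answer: 31920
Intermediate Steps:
W(d) = 2*d*(-1 + d) (W(d) = (2*d)*(-1 + d) = 2*d*(-1 + d))
W(S(5))*(7*114) = (2*5*(-1 + 5))*(7*114) = (2*5*4)*798 = 40*798 = 31920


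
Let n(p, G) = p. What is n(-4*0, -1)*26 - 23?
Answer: -23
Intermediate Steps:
n(-4*0, -1)*26 - 23 = -4*0*26 - 23 = 0*26 - 23 = 0 - 23 = -23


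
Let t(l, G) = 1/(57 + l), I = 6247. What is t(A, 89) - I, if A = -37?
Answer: -124939/20 ≈ -6247.0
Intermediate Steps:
t(A, 89) - I = 1/(57 - 37) - 1*6247 = 1/20 - 6247 = -124939/20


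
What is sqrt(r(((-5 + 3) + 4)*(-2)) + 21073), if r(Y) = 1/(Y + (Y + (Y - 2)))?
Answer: sqrt(4130294)/14 ≈ 145.17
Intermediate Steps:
r(Y) = 1/(-2 + 3*Y) (r(Y) = 1/(Y + (Y + (-2 + Y))) = 1/(Y + (-2 + 2*Y)) = 1/(-2 + 3*Y))
sqrt(r(((-5 + 3) + 4)*(-2)) + 21073) = sqrt(1/(-2 + 3*(((-5 + 3) + 4)*(-2))) + 21073) = sqrt(1/(-2 + 3*((-2 + 4)*(-2))) + 21073) = sqrt(1/(-2 + 3*(2*(-2))) + 21073) = sqrt(1/(-2 + 3*(-4)) + 21073) = sqrt(1/(-2 - 12) + 21073) = sqrt(1/(-14) + 21073) = sqrt(-1/14 + 21073) = sqrt(295021/14) = sqrt(4130294)/14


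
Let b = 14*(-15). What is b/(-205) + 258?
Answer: 10620/41 ≈ 259.02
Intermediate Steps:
b = -210
b/(-205) + 258 = -210/(-205) + 258 = -1/205*(-210) + 258 = 42/41 + 258 = 10620/41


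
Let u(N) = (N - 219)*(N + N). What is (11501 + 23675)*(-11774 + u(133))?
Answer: -1218848400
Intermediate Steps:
u(N) = 2*N*(-219 + N) (u(N) = (-219 + N)*(2*N) = 2*N*(-219 + N))
(11501 + 23675)*(-11774 + u(133)) = (11501 + 23675)*(-11774 + 2*133*(-219 + 133)) = 35176*(-11774 + 2*133*(-86)) = 35176*(-11774 - 22876) = 35176*(-34650) = -1218848400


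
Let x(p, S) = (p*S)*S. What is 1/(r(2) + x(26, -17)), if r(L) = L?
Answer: 1/7516 ≈ 0.00013305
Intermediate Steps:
x(p, S) = p*S**2 (x(p, S) = (S*p)*S = p*S**2)
1/(r(2) + x(26, -17)) = 1/(2 + 26*(-17)**2) = 1/(2 + 26*289) = 1/(2 + 7514) = 1/7516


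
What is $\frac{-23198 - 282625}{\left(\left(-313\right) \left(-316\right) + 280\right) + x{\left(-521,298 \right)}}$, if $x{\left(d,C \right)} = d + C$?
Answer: $- \frac{305823}{98965} \approx -3.0902$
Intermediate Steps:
$x{\left(d,C \right)} = C + d$
$\frac{-23198 - 282625}{\left(\left(-313\right) \left(-316\right) + 280\right) + x{\left(-521,298 \right)}} = \frac{-23198 - 282625}{\left(\left(-313\right) \left(-316\right) + 280\right) + \left(298 - 521\right)} = - \frac{305823}{\left(98908 + 280\right) - 223} = - \frac{305823}{99188 - 223} = - \frac{305823}{98965}$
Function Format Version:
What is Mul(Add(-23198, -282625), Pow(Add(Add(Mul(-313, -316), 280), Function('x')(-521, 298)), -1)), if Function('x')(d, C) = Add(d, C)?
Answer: Rational(-305823, 98965) ≈ -3.0902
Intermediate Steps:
Function('x')(d, C) = Add(C, d)
Mul(Add(-23198, -282625), Pow(Add(Add(Mul(-313, -316), 280), Function('x')(-521, 298)), -1)) = Mul(Add(-23198, -282625), Pow(Add(Add(Mul(-313, -316), 280), Add(298, -521)), -1)) = Mul(-305823, Pow(Add(Add(98908, 280), -223), -1)) = Mul(-305823, Pow(Add(99188, -223), -1)) = Mul(-305823, Pow(98965, -1)) = Mul(-305823, Rational(1, 98965)) = Rational(-305823, 98965)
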